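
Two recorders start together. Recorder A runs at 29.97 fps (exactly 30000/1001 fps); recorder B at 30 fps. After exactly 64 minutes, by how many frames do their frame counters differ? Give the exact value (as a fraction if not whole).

64 min = 3840 s.
A emits 30000/1001 × 3840 = 115200000/1001 frames; B emits 30 × 3840 = 115200.
Difference = 115200/1001 frames (≈ 115.0849); B is ahead of A.

115200/1001 frames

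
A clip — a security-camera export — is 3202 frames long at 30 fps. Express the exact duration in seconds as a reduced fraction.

Running time = 3202 ÷ (30) = 3202 × 1/30 = 1601/15 s.

1601/15 seconds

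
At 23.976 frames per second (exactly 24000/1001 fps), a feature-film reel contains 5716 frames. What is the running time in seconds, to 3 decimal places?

Running time = 5716 × 1001/24000 = 1430429/6000 s ≈ 238.405 s.

238.405 seconds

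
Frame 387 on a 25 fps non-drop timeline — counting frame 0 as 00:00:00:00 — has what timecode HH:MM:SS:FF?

387 ÷ 25 = 15 full seconds, remainder 12 frames.
15 s = 0 h 0 min 15 s.
Timecode: 00:00:15:12.

00:00:15:12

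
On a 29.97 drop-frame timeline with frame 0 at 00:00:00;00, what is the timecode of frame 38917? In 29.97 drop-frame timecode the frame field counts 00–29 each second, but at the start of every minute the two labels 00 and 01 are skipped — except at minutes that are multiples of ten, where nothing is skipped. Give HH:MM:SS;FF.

Ten DF minutes hold 17982 frames, so frame 38917 lies in block 2 (frames 35964–53945) with 2953 frames into that block.
The block's first minute is 1800 frames and the rest 1798 each; 2953 frames reaches minute 1, so 2 × 18 + 1 × 2 = 38 labels have been skipped so far.
Adding those back, label number 38917 + 38 = 38955 at 30 labels/s is 1298 s + 15 f = 0 h 21 min 38 s frame 15, i.e. 00:21:38;15.

00:21:38;15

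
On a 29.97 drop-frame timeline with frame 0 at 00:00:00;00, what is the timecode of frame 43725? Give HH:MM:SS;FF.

00:24:18;29

Ten DF minutes hold 17982 frames, so frame 43725 lies in block 2 (frames 35964–53945) with 7761 frames into that block.
The block's first minute is 1800 frames and the rest 1798 each; 7761 frames reaches minute 4, so 2 × 18 + 4 × 2 = 44 labels have been skipped so far.
Adding those back, label number 43725 + 44 = 43769 at 30 labels/s is 1458 s + 29 f = 0 h 24 min 18 s frame 29, i.e. 00:24:18;29.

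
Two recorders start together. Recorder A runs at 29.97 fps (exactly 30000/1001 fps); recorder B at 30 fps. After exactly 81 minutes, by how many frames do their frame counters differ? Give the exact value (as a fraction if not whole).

81 min = 4860 s.
A emits 30000/1001 × 4860 = 145800000/1001 frames; B emits 30 × 4860 = 145800.
Difference = 145800/1001 frames (≈ 145.6543); B is ahead of A.

145800/1001 frames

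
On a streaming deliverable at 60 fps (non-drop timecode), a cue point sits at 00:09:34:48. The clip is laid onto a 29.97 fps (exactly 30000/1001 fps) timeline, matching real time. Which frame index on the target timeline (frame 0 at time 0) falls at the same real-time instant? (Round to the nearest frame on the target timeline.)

frame 17227

Source frame index: (0×3600 + 9×60 + 34) × 60 + 48 = 34488.
Real time: 34488 / (60) = 2874/5 s.
Target frame: (2874/5) × (30000/1001) = 17244000/1001 ≈ 17226.773 → 17227.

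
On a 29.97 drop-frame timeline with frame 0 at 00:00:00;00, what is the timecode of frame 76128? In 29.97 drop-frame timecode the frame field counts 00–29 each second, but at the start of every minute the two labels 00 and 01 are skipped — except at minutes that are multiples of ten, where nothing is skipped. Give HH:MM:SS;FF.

Ten DF minutes hold 17982 frames, so frame 76128 lies in block 4 (frames 71928–89909) with 4200 frames into that block.
The block's first minute is 1800 frames and the rest 1798 each; 4200 frames reaches minute 2, so 4 × 18 + 2 × 2 = 76 labels have been skipped so far.
Adding those back, label number 76128 + 76 = 76204 at 30 labels/s is 2540 s + 4 f = 0 h 42 min 20 s frame 4, i.e. 00:42:20;04.

00:42:20;04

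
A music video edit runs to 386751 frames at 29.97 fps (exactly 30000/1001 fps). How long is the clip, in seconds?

Running time = 386751 / (30000/1001) = 12904.5917 s.

12904.5917 seconds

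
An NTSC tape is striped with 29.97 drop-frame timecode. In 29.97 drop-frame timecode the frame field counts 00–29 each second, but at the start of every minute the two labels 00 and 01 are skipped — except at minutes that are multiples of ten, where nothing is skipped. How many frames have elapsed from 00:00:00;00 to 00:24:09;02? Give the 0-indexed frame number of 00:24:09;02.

Complete 10-minute blocks: 2, each 17982 frames → 35964.
Remaining 4 whole minutes in the current block: 1800 + 3 × 1798 = 7194 frames.
Within the current minute: 9 × 30 + 2 − 2 = 270 (labels ;00/;01 skipped at this minute). Total = 35964 + 7194 + 270 = 43428.

43428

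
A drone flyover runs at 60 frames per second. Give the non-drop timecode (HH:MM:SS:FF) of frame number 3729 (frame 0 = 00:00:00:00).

3729 ÷ 60 = 62 full seconds, remainder 9 frames.
62 s = 0 h 1 min 2 s.
Timecode: 00:01:02:09.

00:01:02:09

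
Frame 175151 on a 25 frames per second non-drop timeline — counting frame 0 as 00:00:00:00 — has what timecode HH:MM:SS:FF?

01:56:46:01

175151 ÷ 25 = 7006 full seconds, remainder 1 frame.
7006 s = 1 h 56 min 46 s.
Timecode: 01:56:46:01.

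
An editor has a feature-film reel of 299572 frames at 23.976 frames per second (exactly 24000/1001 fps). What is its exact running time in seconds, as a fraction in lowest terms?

Running time = 299572 ÷ (24000/1001) = 299572 × 1001/24000 = 74967893/6000 s.

74967893/6000 seconds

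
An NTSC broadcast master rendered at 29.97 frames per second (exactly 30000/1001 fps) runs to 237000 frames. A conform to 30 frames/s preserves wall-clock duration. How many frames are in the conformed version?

237237 frames

Target frames = source frames × (target rate / source rate) = 237000 × (30)/(30000/1001) = 237000 × 1001/1000 = 237237.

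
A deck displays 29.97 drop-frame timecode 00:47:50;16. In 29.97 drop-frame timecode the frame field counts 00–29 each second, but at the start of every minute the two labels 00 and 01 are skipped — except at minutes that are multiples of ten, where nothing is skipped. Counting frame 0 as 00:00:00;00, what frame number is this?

As if non-drop at 30 labels/s: (0 × 3600 + 47 × 60 + 50) × 30 + 16 = 86116.
Minute boundaries passed: 47; those not divisible by 10: 47 − 4 = 43; dropped labels = 2 × 43 = 86.
Actual frame index = 86116 − 86 = 86030.

86030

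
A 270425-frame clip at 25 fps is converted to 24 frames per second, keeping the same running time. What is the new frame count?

Target frames = source frames × (target rate / source rate) = 270425 × (24)/(25) = 270425 × 24/25 = 259608.

259608 frames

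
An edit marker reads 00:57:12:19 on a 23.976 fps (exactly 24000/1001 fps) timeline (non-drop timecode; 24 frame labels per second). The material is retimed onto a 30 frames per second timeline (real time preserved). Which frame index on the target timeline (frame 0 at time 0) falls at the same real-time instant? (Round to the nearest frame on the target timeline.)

frame 103087

Source frame index: (0×3600 + 57×60 + 12) × 24 + 19 = 82387.
Real time: 82387 / (24000/1001) = 82469387/24000 s.
Target frame: (82469387/24000) × (30) = 82469387/800 ≈ 103086.734 → 103087.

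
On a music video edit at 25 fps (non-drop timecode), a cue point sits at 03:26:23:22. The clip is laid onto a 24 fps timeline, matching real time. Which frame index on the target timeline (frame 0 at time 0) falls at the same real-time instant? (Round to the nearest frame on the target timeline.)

Source frame index: (3×3600 + 26×60 + 23) × 25 + 22 = 309597.
Real time: 309597 / (25) = 309597/25 s.
Target frame: (309597/25) × (24) = 7430328/25 ≈ 297213.120 → 297213.

frame 297213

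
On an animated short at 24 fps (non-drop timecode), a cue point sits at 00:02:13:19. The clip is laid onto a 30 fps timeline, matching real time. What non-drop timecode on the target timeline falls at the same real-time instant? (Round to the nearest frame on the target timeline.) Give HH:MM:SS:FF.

Source frame index: (0×3600 + 2×60 + 13) × 24 + 19 = 3211.
Real time: 3211 / (24) = 3211/24 s.
Target frame: (3211/24) × (30) = 16055/4 ≈ 4013.750 → 4014.
At 30 labels/s: frame 4014 → 00:02:13:24.

00:02:13:24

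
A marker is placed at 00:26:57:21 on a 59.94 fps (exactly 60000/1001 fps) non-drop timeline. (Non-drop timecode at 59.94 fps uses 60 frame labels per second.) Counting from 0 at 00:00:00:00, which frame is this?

97041

Total seconds to the label: (0 × 3600 + 26 × 60 + 57) = 1617.
Frame index = 1617 × 60 + 21 = 97041.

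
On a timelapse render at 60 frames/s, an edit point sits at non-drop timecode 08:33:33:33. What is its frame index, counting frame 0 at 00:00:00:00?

Total seconds to the label: (8 × 3600 + 33 × 60 + 33) = 30813.
Frame index = 30813 × 60 + 33 = 1848813.

frame 1848813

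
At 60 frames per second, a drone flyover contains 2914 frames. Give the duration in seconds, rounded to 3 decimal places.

Running time = 2914 × 1/60 = 1457/30 s ≈ 48.567 s.

48.567 seconds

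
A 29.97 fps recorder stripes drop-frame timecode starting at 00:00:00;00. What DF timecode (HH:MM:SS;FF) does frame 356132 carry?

03:18:03;00

Each 10-minute DF block holds 10 × 60 × 30 − 9 × 2 = 17982 frames. 356132 ÷ 17982 → 19 full blocks, remainder 14474.
Within the partial block the first minute is 1800 frames and each further minute 1798, so 8 further minute boundaries passed. Total skipped labels = 18 × 19 + 2 × 8 = 358.
Non-drop label index = 356132 + 358 = 356490; at 30 labels/s that is 03:18:03:00, i.e. DF 03:18:03;00.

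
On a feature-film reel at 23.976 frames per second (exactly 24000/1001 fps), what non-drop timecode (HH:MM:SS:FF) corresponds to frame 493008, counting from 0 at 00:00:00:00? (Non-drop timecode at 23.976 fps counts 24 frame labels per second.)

493008 ÷ 24 = 20542 full seconds, remainder 0 frames.
20542 s = 5 h 42 min 22 s.
Timecode: 05:42:22:00.

05:42:22:00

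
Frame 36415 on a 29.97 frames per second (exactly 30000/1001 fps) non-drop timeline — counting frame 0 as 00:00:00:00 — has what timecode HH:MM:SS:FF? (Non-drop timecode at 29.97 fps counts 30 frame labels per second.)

36415 ÷ 30 = 1213 full seconds, remainder 25 frames.
1213 s = 0 h 20 min 13 s.
Timecode: 00:20:13:25.

00:20:13:25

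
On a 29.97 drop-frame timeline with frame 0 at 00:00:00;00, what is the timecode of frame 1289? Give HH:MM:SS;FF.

Ten DF minutes hold 17982 frames, so frame 1289 lies in block 0 (frames 0–17981) with 1289 frames into that block.
The block's first minute is 1800 frames and the rest 1798 each; 1289 frames reaches minute 0, so 0 × 18 + 0 × 2 = 0 labels have been skipped so far.
Adding those back, label number 1289 + 0 = 1289 at 30 labels/s is 42 s + 29 f = 0 h 0 min 42 s frame 29, i.e. 00:00:42;29.

00:00:42;29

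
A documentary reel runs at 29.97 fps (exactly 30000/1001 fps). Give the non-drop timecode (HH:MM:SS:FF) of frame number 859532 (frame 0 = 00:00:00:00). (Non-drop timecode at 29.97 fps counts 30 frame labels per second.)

07:57:31:02

859532 ÷ 30 = 28651 full seconds, remainder 2 frames.
28651 s = 7 h 57 min 31 s.
Timecode: 07:57:31:02.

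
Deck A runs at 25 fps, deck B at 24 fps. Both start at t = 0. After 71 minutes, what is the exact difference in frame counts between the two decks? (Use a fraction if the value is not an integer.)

4260 frames

71 min = 4260 s.
A emits 25 × 4260 = 106500 frames; B emits 24 × 4260 = 102240.
Difference = 4260 frames; B is behind A.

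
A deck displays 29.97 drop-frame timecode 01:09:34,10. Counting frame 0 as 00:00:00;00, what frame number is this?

125104

As if non-drop at 30 labels/s: (1 × 3600 + 9 × 60 + 34) × 30 + 10 = 125230.
Minute boundaries passed: 69; those not divisible by 10: 69 − 6 = 63; dropped labels = 2 × 63 = 126.
Actual frame index = 125230 − 126 = 125104.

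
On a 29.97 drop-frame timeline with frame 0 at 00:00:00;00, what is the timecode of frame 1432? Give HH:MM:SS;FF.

Each 10-minute DF block holds 10 × 60 × 30 − 9 × 2 = 17982 frames. 1432 ÷ 17982 → 0 full blocks, remainder 1432.
Within the partial block the first minute is 1800 frames and each further minute 1798, so 0 further minute boundaries passed. Total skipped labels = 18 × 0 + 2 × 0 = 0.
Non-drop label index = 1432 + 0 = 1432; at 30 labels/s that is 00:00:47:22, i.e. DF 00:00:47;22.

00:00:47;22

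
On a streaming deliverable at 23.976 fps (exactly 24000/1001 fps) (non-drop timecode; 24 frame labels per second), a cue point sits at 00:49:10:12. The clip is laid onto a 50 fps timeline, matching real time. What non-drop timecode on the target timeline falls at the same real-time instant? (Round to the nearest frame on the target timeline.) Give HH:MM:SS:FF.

00:49:13:23

Source frame index: (0×3600 + 49×60 + 10) × 24 + 12 = 70812.
Real time: 70812 / (24000/1001) = 5906901/2000 s.
Target frame: (5906901/2000) × (50) = 5906901/40 ≈ 147672.525 → 147673.
At 50 labels/s: frame 147673 → 00:49:13:23.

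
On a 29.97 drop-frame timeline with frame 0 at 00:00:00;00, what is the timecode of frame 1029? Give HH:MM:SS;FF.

00:00:34;09

Each 10-minute DF block holds 10 × 60 × 30 − 9 × 2 = 17982 frames. 1029 ÷ 17982 → 0 full blocks, remainder 1029.
Within the partial block the first minute is 1800 frames and each further minute 1798, so 0 further minute boundaries passed. Total skipped labels = 18 × 0 + 2 × 0 = 0.
Non-drop label index = 1029 + 0 = 1029; at 30 labels/s that is 00:00:34:09, i.e. DF 00:00:34;09.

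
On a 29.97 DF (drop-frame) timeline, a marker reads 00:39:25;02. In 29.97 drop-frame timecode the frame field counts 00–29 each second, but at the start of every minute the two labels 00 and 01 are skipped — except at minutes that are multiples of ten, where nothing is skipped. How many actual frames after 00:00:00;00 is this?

As if non-drop at 30 labels/s: (0 × 3600 + 39 × 60 + 25) × 30 + 2 = 70952.
Minute boundaries passed: 39; those not divisible by 10: 39 − 3 = 36; dropped labels = 2 × 36 = 72.
Actual frame index = 70952 − 72 = 70880.

70880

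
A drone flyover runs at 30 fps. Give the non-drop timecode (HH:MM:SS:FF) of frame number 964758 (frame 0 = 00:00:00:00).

964758 ÷ 30 = 32158 full seconds, remainder 18 frames.
32158 s = 8 h 55 min 58 s.
Timecode: 08:55:58:18.

08:55:58:18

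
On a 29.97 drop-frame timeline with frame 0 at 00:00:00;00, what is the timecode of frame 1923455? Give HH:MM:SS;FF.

17:49:39;11

Ten DF minutes hold 17982 frames, so frame 1923455 lies in block 106 (frames 1906092–1924073) with 17363 frames into that block.
The block's first minute is 1800 frames and the rest 1798 each; 17363 frames reaches minute 9, so 106 × 18 + 9 × 2 = 1926 labels have been skipped so far.
Adding those back, label number 1923455 + 1926 = 1925381 at 30 labels/s is 64179 s + 11 f = 17 h 49 min 39 s frame 11, i.e. 17:49:39;11.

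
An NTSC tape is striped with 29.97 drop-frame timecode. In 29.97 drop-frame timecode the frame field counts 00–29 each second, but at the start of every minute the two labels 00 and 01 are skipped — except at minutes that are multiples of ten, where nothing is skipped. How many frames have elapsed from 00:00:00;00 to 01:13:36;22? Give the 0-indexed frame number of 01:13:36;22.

132370

Complete 10-minute blocks: 7, each 17982 frames → 125874.
Remaining 3 whole minutes in the current block: 1800 + 2 × 1798 = 5396 frames.
Within the current minute: 36 × 30 + 22 − 2 = 1100 (labels ;00/;01 skipped at this minute). Total = 125874 + 5396 + 1100 = 132370.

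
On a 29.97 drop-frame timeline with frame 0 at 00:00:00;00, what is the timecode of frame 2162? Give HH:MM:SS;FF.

Each 10-minute DF block holds 10 × 60 × 30 − 9 × 2 = 17982 frames. 2162 ÷ 17982 → 0 full blocks, remainder 2162.
Within the partial block the first minute is 1800 frames and each further minute 1798, so 1 further minute boundary passed. Total skipped labels = 18 × 0 + 2 × 1 = 2.
Non-drop label index = 2162 + 2 = 2164; at 30 labels/s that is 00:01:12:04, i.e. DF 00:01:12;04.

00:01:12;04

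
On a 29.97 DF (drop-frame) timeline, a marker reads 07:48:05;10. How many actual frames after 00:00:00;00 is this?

Complete 10-minute blocks: 46, each 17982 frames → 827172.
Remaining 8 whole minutes in the current block: 1800 + 7 × 1798 = 14386 frames.
Within the current minute: 5 × 30 + 10 − 2 = 158 (labels ;00/;01 skipped at this minute). Total = 827172 + 14386 + 158 = 841716.

841716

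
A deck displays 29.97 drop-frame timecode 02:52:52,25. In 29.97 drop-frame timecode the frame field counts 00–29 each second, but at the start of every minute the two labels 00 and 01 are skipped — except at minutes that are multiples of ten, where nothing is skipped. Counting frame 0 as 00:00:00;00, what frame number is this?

310875

As if non-drop at 30 labels/s: (2 × 3600 + 52 × 60 + 52) × 30 + 25 = 311185.
Minute boundaries passed: 172; those not divisible by 10: 172 − 17 = 155; dropped labels = 2 × 155 = 310.
Actual frame index = 311185 − 310 = 310875.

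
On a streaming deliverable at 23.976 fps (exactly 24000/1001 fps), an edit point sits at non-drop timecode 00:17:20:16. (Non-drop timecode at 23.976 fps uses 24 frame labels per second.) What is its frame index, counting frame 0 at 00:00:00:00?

frame 24976

Total seconds to the label: (0 × 3600 + 17 × 60 + 20) = 1040.
Frame index = 1040 × 24 + 16 = 24976.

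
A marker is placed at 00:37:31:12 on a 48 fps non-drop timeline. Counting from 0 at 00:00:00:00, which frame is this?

Total seconds to the label: (0 × 3600 + 37 × 60 + 31) = 2251.
Frame index = 2251 × 48 + 12 = 108060.

frame 108060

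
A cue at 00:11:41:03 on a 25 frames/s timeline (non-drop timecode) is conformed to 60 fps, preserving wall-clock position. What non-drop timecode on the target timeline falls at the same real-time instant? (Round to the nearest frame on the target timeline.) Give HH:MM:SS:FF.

Source frame index: (0×3600 + 11×60 + 41) × 25 + 3 = 17528.
Real time: 17528 / (25) = 17528/25 s.
Target frame: (17528/25) × (60) = 210336/5 ≈ 42067.200 → 42067.
At 60 labels/s: frame 42067 → 00:11:41:07.

00:11:41:07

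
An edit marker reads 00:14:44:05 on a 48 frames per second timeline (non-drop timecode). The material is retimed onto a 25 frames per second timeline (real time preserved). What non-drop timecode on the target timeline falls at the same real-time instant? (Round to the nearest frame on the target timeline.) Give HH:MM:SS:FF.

00:14:44:03

Source frame index: (0×3600 + 14×60 + 44) × 48 + 5 = 42437.
Real time: 42437 / (48) = 42437/48 s.
Target frame: (42437/48) × (25) = 1060925/48 ≈ 22102.604 → 22103.
At 25 labels/s: frame 22103 → 00:14:44:03.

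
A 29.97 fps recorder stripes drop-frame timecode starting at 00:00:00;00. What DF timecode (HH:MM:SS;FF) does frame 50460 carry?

Each 10-minute DF block holds 10 × 60 × 30 − 9 × 2 = 17982 frames. 50460 ÷ 17982 → 2 full blocks, remainder 14496.
Within the partial block the first minute is 1800 frames and each further minute 1798, so 8 further minute boundaries passed. Total skipped labels = 18 × 2 + 2 × 8 = 52.
Non-drop label index = 50460 + 52 = 50512; at 30 labels/s that is 00:28:03:22, i.e. DF 00:28:03;22.

00:28:03;22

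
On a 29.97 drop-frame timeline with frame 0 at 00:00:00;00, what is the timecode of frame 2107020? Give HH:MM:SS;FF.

Each 10-minute DF block holds 10 × 60 × 30 − 9 × 2 = 17982 frames. 2107020 ÷ 17982 → 117 full blocks, remainder 3126.
Within the partial block the first minute is 1800 frames and each further minute 1798, so 1 further minute boundary passed. Total skipped labels = 18 × 117 + 2 × 1 = 2108.
Non-drop label index = 2107020 + 2108 = 2109128; at 30 labels/s that is 19:31:44:08, i.e. DF 19:31:44;08.

19:31:44;08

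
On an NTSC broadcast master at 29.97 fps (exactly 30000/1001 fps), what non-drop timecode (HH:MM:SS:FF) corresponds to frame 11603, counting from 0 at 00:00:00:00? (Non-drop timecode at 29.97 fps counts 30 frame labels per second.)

00:06:26:23

11603 ÷ 30 = 386 full seconds, remainder 23 frames.
386 s = 0 h 6 min 26 s.
Timecode: 00:06:26:23.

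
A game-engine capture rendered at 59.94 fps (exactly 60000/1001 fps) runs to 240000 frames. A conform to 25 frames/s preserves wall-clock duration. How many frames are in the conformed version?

Target frames = source frames × (target rate / source rate) = 240000 × (25)/(60000/1001) = 240000 × 1001/2400 = 100100.

100100 frames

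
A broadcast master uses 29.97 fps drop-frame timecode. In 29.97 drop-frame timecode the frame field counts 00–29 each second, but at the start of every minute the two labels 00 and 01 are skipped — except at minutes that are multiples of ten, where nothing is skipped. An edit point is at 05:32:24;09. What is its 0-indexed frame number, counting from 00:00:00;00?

597731

Complete 10-minute blocks: 33, each 17982 frames → 593406.
Remaining 2 whole minutes in the current block: 1800 + 1 × 1798 = 3598 frames.
Within the current minute: 24 × 30 + 9 − 2 = 727 (labels ;00/;01 skipped at this minute). Total = 593406 + 3598 + 727 = 597731.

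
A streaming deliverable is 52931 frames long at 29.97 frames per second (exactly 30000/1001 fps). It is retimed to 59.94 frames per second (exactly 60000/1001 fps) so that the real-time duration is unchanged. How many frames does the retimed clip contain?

Target frames = source frames × (target rate / source rate) = 52931 × (60000/1001)/(30000/1001) = 52931 × 2 = 105862.

105862 frames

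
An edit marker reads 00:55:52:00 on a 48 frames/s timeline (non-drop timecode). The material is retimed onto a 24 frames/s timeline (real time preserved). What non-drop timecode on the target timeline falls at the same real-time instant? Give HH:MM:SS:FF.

00:55:52:00

Source frame index: (0×3600 + 55×60 + 52) × 48 + 0 = 160896.
Real time: 160896 / (48) = 3352 s.
Target frame: (3352) × (24) = 80448.
At 24 labels/s: frame 80448 → 00:55:52:00.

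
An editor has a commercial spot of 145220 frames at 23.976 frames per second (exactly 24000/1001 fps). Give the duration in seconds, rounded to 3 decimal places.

Running time = 145220 × 1001/24000 = 7268261/1200 s ≈ 6056.884 s.

6056.884 seconds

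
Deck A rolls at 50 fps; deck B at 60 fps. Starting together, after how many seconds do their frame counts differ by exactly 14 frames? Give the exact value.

The gap grows by |60 − 50| = 10 frames per second.
Time for a 14-frame gap: 14 ÷ (10) = 1.4 s.

1.4 seconds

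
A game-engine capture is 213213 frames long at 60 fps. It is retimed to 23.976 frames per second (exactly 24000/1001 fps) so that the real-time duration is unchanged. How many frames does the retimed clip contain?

Target frames = source frames × (target rate / source rate) = 213213 × (24000/1001)/(60) = 213213 × 400/1001 = 85200.

85200 frames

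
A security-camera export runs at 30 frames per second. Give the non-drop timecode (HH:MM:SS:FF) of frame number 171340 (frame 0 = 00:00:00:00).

171340 ÷ 30 = 5711 full seconds, remainder 10 frames.
5711 s = 1 h 35 min 11 s.
Timecode: 01:35:11:10.

01:35:11:10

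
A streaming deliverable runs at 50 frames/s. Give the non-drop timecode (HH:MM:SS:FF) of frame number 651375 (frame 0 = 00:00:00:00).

651375 ÷ 50 = 13027 full seconds, remainder 25 frames.
13027 s = 3 h 37 min 7 s.
Timecode: 03:37:07:25.

03:37:07:25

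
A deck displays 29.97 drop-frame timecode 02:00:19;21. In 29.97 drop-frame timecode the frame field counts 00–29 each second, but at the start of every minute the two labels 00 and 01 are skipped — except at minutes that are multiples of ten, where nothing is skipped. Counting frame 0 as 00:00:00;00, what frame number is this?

216375

Complete 10-minute blocks: 12, each 17982 frames → 215784.
Remaining 0 whole minutes in the current block: 0 frames.
Within the current minute: 19 × 30 + 21 = 591. Total = 215784 + 0 + 591 = 216375.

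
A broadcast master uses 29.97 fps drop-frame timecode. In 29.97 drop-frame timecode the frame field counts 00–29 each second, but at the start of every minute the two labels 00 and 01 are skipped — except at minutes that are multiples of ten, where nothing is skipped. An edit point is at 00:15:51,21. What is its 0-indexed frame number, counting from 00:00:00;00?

Complete 10-minute blocks: 1, each 17982 frames → 17982.
Remaining 5 whole minutes in the current block: 1800 + 4 × 1798 = 8992 frames.
Within the current minute: 51 × 30 + 21 − 2 = 1549 (labels ;00/;01 skipped at this minute). Total = 17982 + 8992 + 1549 = 28523.

28523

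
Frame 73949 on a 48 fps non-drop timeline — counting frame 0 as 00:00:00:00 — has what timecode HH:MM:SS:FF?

00:25:40:29

73949 ÷ 48 = 1540 full seconds, remainder 29 frames.
1540 s = 0 h 25 min 40 s.
Timecode: 00:25:40:29.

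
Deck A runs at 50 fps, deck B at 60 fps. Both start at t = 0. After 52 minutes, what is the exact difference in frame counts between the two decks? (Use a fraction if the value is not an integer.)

52 min = 3120 s.
A emits 50 × 3120 = 156000 frames; B emits 60 × 3120 = 187200.
Difference = 31200 frames; B is ahead of A.

31200 frames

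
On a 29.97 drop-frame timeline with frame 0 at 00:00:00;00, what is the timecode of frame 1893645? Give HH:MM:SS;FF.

17:33:04;21

Ten DF minutes hold 17982 frames, so frame 1893645 lies in block 105 (frames 1888110–1906091) with 5535 frames into that block.
The block's first minute is 1800 frames and the rest 1798 each; 5535 frames reaches minute 3, so 105 × 18 + 3 × 2 = 1896 labels have been skipped so far.
Adding those back, label number 1893645 + 1896 = 1895541 at 30 labels/s is 63184 s + 21 f = 17 h 33 min 4 s frame 21, i.e. 17:33:04;21.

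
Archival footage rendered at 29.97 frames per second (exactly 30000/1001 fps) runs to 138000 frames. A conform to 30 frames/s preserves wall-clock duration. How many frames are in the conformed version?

138138 frames

Target frames = source frames × (target rate / source rate) = 138000 × (30)/(30000/1001) = 138000 × 1001/1000 = 138138.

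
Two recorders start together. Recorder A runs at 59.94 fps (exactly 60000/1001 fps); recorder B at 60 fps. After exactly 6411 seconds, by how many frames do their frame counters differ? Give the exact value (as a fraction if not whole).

384660/1001 frames

A emits 60000/1001 × 6411 = 384660000/1001 frames; B emits 60 × 6411 = 384660.
Difference = 384660/1001 frames (≈ 384.2757); B is ahead of A.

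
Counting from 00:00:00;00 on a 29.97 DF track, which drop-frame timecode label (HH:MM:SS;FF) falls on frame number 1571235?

14:33:46;27

Each 10-minute DF block holds 10 × 60 × 30 − 9 × 2 = 17982 frames. 1571235 ÷ 17982 → 87 full blocks, remainder 6801.
Within the partial block the first minute is 1800 frames and each further minute 1798, so 3 further minute boundaries passed. Total skipped labels = 18 × 87 + 2 × 3 = 1572.
Non-drop label index = 1571235 + 1572 = 1572807; at 30 labels/s that is 14:33:46:27, i.e. DF 14:33:46;27.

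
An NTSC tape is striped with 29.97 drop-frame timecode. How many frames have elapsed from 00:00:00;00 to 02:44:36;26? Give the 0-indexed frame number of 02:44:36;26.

296010

Complete 10-minute blocks: 16, each 17982 frames → 287712.
Remaining 4 whole minutes in the current block: 1800 + 3 × 1798 = 7194 frames.
Within the current minute: 36 × 30 + 26 − 2 = 1104 (labels ;00/;01 skipped at this minute). Total = 287712 + 7194 + 1104 = 296010.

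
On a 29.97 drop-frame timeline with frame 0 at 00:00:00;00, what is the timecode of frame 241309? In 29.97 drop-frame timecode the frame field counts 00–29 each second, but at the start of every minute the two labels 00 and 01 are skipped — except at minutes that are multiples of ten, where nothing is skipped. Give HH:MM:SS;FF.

02:14:11;21

Each 10-minute DF block holds 10 × 60 × 30 − 9 × 2 = 17982 frames. 241309 ÷ 17982 → 13 full blocks, remainder 7543.
Within the partial block the first minute is 1800 frames and each further minute 1798, so 4 further minute boundaries passed. Total skipped labels = 18 × 13 + 2 × 4 = 242.
Non-drop label index = 241309 + 242 = 241551; at 30 labels/s that is 02:14:11:21, i.e. DF 02:14:11;21.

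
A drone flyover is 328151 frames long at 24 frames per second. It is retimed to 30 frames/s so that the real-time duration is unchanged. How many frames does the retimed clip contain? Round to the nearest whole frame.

Frames at target rate = 328151 × (30) / (24) = 1640755/4 ≈ 410188.750.
Nearest whole frame: 410189.

410189 frames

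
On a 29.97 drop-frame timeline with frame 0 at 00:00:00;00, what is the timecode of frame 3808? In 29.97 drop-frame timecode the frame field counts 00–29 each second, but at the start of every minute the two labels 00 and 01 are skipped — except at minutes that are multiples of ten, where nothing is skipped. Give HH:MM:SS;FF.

00:02:07;02

Each 10-minute DF block holds 10 × 60 × 30 − 9 × 2 = 17982 frames. 3808 ÷ 17982 → 0 full blocks, remainder 3808.
Within the partial block the first minute is 1800 frames and each further minute 1798, so 2 further minute boundaries passed. Total skipped labels = 18 × 0 + 2 × 2 = 4.
Non-drop label index = 3808 + 4 = 3812; at 30 labels/s that is 00:02:07:02, i.e. DF 00:02:07;02.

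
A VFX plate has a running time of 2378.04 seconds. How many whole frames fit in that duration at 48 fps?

114145 frames

Frames = 2378.04 × 48 = 2853648/25 ≈ 114145.9200.
Complete frames: 114145.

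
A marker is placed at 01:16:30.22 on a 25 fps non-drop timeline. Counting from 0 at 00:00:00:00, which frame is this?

114772

Total seconds to the label: (1 × 3600 + 16 × 60 + 30) = 4590.
Frame index = 4590 × 25 + 22 = 114772.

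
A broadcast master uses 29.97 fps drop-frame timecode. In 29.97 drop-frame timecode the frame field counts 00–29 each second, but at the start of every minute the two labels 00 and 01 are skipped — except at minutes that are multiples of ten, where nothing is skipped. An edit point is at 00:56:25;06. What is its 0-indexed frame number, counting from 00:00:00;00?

101454

Complete 10-minute blocks: 5, each 17982 frames → 89910.
Remaining 6 whole minutes in the current block: 1800 + 5 × 1798 = 10790 frames.
Within the current minute: 25 × 30 + 6 − 2 = 754 (labels ;00/;01 skipped at this minute). Total = 89910 + 10790 + 754 = 101454.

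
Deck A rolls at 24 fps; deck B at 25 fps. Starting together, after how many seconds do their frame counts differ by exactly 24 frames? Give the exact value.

The gap grows by |25 − 24| = 1 frame per second.
Time for a 24-frame gap: 24 ÷ (1) = 24 s.

24 seconds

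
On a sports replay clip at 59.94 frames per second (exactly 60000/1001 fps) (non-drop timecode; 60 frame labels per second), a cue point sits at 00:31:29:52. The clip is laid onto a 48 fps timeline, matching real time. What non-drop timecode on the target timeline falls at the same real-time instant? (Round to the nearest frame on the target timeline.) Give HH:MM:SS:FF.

Source frame index: (0×3600 + 31×60 + 29) × 60 + 52 = 113392.
Real time: 113392 / (60000/1001) = 7094087/3750 s.
Target frame: (7094087/3750) × (48) = 56752696/625 ≈ 90804.314 → 90804.
At 48 labels/s: frame 90804 → 00:31:31:36.

00:31:31:36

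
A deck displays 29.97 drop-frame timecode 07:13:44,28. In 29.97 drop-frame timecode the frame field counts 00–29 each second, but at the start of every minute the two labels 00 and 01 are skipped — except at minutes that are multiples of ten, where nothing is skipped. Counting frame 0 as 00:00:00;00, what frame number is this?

779968

As if non-drop at 30 labels/s: (7 × 3600 + 13 × 60 + 44) × 30 + 28 = 780748.
Minute boundaries passed: 433; those not divisible by 10: 433 − 43 = 390; dropped labels = 2 × 390 = 780.
Actual frame index = 780748 − 780 = 779968.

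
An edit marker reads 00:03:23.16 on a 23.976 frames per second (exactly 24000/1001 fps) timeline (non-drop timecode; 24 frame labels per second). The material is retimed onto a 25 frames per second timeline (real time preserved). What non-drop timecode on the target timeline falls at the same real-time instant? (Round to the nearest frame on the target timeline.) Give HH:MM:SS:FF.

00:03:23:22

Source frame index: (0×3600 + 3×60 + 23) × 24 + 16 = 4888.
Real time: 4888 / (24000/1001) = 611611/3000 s.
Target frame: (611611/3000) × (25) = 611611/120 ≈ 5096.758 → 5097.
At 25 labels/s: frame 5097 → 00:03:23:22.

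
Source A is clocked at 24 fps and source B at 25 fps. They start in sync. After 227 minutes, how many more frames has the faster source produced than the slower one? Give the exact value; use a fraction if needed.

13620 frames

227 min = 13620 s.
A emits 24 × 13620 = 326880 frames; B emits 25 × 13620 = 340500.
Difference = 13620 frames; B is ahead of A.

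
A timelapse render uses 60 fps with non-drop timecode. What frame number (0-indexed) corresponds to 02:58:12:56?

frame 641576

Total seconds to the label: (2 × 3600 + 58 × 60 + 12) = 10692.
Frame index = 10692 × 60 + 56 = 641576.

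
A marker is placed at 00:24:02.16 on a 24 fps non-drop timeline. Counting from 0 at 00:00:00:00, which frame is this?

Total seconds to the label: (0 × 3600 + 24 × 60 + 2) = 1442.
Frame index = 1442 × 24 + 16 = 34624.

frame 34624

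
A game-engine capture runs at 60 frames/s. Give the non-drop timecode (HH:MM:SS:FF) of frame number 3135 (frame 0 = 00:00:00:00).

00:00:52:15

3135 ÷ 60 = 52 full seconds, remainder 15 frames.
52 s = 0 h 0 min 52 s.
Timecode: 00:00:52:15.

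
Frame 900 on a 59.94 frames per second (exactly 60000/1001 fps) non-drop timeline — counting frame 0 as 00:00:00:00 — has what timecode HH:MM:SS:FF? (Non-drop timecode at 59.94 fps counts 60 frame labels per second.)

900 ÷ 60 = 15 full seconds, remainder 0 frames.
15 s = 0 h 0 min 15 s.
Timecode: 00:00:15:00.

00:00:15:00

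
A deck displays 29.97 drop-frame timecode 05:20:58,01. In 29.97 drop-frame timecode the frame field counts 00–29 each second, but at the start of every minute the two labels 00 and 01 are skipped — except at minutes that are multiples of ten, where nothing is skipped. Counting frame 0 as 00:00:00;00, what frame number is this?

As if non-drop at 30 labels/s: (5 × 3600 + 20 × 60 + 58) × 30 + 1 = 577741.
Minute boundaries passed: 320; those not divisible by 10: 320 − 32 = 288; dropped labels = 2 × 288 = 576.
Actual frame index = 577741 − 576 = 577165.

577165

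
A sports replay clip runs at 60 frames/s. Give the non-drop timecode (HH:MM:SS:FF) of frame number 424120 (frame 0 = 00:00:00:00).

01:57:48:40

424120 ÷ 60 = 7068 full seconds, remainder 40 frames.
7068 s = 1 h 57 min 48 s.
Timecode: 01:57:48:40.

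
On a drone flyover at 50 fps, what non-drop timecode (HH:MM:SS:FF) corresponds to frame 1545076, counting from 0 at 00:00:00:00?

1545076 ÷ 50 = 30901 full seconds, remainder 26 frames.
30901 s = 8 h 35 min 1 s.
Timecode: 08:35:01:26.

08:35:01:26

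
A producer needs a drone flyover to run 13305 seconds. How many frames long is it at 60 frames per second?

Frames = 13305 × 60 = 798300.

798300 frames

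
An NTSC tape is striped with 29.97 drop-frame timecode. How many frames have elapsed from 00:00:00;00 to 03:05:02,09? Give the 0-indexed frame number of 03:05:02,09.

332735

Complete 10-minute blocks: 18, each 17982 frames → 323676.
Remaining 5 whole minutes in the current block: 1800 + 4 × 1798 = 8992 frames.
Within the current minute: 2 × 30 + 9 − 2 = 67 (labels ;00/;01 skipped at this minute). Total = 323676 + 8992 + 67 = 332735.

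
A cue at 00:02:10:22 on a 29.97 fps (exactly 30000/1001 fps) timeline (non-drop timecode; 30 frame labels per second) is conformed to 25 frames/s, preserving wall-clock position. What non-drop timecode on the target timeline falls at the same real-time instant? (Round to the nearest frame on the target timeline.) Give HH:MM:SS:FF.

Source frame index: (0×3600 + 2×60 + 10) × 30 + 22 = 3922.
Real time: 3922 / (30000/1001) = 1962961/15000 s.
Target frame: (1962961/15000) × (25) = 1962961/600 ≈ 3271.602 → 3272.
At 25 labels/s: frame 3272 → 00:02:10:22.

00:02:10:22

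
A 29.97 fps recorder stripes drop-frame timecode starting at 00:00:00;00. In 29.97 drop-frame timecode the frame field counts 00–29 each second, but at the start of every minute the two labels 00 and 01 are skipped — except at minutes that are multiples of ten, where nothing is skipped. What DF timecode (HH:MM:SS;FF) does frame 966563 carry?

08:57:31;01

Ten DF minutes hold 17982 frames, so frame 966563 lies in block 53 (frames 953046–971027) with 13517 frames into that block.
The block's first minute is 1800 frames and the rest 1798 each; 13517 frames reaches minute 7, so 53 × 18 + 7 × 2 = 968 labels have been skipped so far.
Adding those back, label number 966563 + 968 = 967531 at 30 labels/s is 32251 s + 1 f = 8 h 57 min 31 s frame 1, i.e. 08:57:31;01.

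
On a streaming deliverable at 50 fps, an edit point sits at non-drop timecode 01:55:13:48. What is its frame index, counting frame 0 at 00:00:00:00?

frame 345698

Total seconds to the label: (1 × 3600 + 55 × 60 + 13) = 6913.
Frame index = 6913 × 50 + 48 = 345698.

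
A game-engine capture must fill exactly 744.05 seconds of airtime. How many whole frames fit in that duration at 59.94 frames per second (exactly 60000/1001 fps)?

Frames = 744.05 × 60000/1001 = 44643000/1001 ≈ 44598.4016.
Complete frames: 44598.

44598 frames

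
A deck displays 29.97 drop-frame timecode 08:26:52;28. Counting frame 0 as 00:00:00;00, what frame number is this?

911476

Complete 10-minute blocks: 50, each 17982 frames → 899100.
Remaining 6 whole minutes in the current block: 1800 + 5 × 1798 = 10790 frames.
Within the current minute: 52 × 30 + 28 − 2 = 1586 (labels ;00/;01 skipped at this minute). Total = 899100 + 10790 + 1586 = 911476.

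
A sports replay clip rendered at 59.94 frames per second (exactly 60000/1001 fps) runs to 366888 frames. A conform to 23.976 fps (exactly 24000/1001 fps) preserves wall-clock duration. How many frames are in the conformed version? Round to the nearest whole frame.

146755 frames

Frames at target rate = 366888 × (24000/1001) / (60000/1001) = 733776/5 ≈ 146755.200.
Nearest whole frame: 146755.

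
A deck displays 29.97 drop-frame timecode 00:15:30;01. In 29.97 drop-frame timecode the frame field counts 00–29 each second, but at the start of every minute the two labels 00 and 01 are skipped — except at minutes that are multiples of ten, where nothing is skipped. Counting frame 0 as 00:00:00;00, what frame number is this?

27873

Complete 10-minute blocks: 1, each 17982 frames → 17982.
Remaining 5 whole minutes in the current block: 1800 + 4 × 1798 = 8992 frames.
Within the current minute: 30 × 30 + 1 − 2 = 899 (labels ;00/;01 skipped at this minute). Total = 17982 + 8992 + 899 = 27873.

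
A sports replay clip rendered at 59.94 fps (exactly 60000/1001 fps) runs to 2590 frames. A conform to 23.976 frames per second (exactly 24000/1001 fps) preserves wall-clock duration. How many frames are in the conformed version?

1036 frames

Target frames = source frames × (target rate / source rate) = 2590 × (24000/1001)/(60000/1001) = 2590 × 2/5 = 1036.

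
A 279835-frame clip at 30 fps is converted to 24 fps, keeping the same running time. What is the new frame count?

Frames at target rate = 279835 × (24) / (30) = 223868.

223868 frames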